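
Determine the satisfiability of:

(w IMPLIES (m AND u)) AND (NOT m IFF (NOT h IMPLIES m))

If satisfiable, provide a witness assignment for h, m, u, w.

h=T, m=F, u=F, w=F

  w IMPLIES (m AND u) = True
    m AND u = False
  NOT m IFF (NOT h IMPLIES m) = True
    NOT m = True
    NOT h IMPLIES m = True
      NOT h = False
Both conjuncts True, so the formula holds.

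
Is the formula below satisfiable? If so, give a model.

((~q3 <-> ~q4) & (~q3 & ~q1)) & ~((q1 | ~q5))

q1 = False, q3 = False, q4 = False, q5 = True

  (~q3 <-> ~q4) & (~q3 & ~q1) = True
    ~q3 <-> ~q4 = True
      ~q3 = True
      ~q4 = True
    ~q3 & ~q1 = True
      ~q3 = True
      ~q1 = True
  ~((q1 | ~q5)) = True
    q1 | ~q5 = False
      ~q5 = False
Both conjuncts True, so the formula holds.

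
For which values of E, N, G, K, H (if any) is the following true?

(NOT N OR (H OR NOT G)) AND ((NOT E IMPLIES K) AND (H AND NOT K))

E = True; N = False; G = True; K = False; H = True

  NOT N OR (H OR NOT G) = True
    NOT N = True
    H OR NOT G = True
      NOT G = False
  (NOT E IMPLIES K) AND (H AND NOT K) = True
    NOT E IMPLIES K = True
      NOT E = False
    H AND NOT K = True
      NOT K = True
Both conjuncts True, so the formula holds.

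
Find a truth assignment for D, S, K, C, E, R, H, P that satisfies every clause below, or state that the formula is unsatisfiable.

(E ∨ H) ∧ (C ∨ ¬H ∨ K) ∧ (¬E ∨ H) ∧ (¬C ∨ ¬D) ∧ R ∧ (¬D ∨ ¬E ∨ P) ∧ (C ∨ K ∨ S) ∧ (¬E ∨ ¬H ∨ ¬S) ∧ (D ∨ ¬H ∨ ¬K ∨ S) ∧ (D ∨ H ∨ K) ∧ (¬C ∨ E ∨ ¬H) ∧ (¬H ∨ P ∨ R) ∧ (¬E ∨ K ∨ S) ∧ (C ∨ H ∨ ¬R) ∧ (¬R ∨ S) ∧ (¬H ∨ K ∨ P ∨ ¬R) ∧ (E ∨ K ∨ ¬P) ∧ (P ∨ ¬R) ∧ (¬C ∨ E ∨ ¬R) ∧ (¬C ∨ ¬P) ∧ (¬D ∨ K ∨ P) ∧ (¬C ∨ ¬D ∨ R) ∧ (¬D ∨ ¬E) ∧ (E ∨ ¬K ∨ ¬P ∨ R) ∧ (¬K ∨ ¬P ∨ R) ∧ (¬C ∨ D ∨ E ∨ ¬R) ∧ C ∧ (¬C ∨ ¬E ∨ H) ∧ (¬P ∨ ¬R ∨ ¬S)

The formula is unsatisfiable.

Case R = True:
  (¬R ∨ S) forces S = True.
  (P ∨ ¬R) forces P = True.
  Clause (¬P ∨ ¬R ∨ ¬S) is falsified — contradiction.
Case R = False:
  Clause (R) is falsified — contradiction.
Both cases fail, so the formula is unsatisfiable.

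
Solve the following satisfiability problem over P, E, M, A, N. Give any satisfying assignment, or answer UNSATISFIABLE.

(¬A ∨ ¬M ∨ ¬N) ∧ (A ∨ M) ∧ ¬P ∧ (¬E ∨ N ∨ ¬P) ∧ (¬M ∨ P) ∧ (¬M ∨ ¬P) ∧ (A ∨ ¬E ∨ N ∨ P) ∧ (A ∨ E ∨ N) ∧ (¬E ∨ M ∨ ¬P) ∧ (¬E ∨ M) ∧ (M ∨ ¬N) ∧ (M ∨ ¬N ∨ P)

Unit clause (¬P) forces P = False.
In (¬M ∨ P) only ¬M is left, so M = False.
In (¬E ∨ M) only ¬E is left, so E = False.
In (M ∨ ¬N) only ¬N is left, so N = False.
In (A ∨ M) only A is left, so A = True.
All clauses satisfied.

P=F, E=F, M=F, A=T, N=F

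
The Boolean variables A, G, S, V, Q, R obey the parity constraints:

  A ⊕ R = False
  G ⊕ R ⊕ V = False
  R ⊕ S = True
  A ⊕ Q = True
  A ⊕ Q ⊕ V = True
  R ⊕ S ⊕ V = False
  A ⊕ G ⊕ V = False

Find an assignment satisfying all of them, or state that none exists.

Adding constraints 3, 4, 5, 6 mod 2: every variable appears an even number of times on the left, so the left side is 0.
But the right sides sum to 1 (mod 2). 0 ≠ 1 — the system is inconsistent.

UNSATISFIABLE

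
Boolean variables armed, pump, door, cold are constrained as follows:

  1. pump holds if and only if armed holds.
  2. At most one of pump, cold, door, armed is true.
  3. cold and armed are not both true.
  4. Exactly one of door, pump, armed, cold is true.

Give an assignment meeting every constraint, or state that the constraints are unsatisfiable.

armed: False, pump: False, door: False, cold: True

  (1) pump=F, armed=F — same ✓
  (2) {pump, cold, door, armed}: 1 true — at most one ✓
  (3) cold=T, armed=F — not both ✓
  (4) {door, pump, armed, cold}: 1 true — exactly one ✓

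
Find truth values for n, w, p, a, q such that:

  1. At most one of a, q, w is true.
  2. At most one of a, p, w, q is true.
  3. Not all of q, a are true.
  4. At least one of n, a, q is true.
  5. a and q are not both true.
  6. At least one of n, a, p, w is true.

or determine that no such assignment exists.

n = True, w = False, p = True, a = False, q = False

  (1) {a, q, w}: 0 true — at most one ✓
  (2) {a, p, w, q}: 1 true — at most one ✓
  (3) {q, a}: 0/2 true — not all ✓
  (4) {n, a, q}: 1 true — at least one ✓
  (5) a=F, q=F — not both ✓
  (6) {n, a, p, w}: 2 true — at least one ✓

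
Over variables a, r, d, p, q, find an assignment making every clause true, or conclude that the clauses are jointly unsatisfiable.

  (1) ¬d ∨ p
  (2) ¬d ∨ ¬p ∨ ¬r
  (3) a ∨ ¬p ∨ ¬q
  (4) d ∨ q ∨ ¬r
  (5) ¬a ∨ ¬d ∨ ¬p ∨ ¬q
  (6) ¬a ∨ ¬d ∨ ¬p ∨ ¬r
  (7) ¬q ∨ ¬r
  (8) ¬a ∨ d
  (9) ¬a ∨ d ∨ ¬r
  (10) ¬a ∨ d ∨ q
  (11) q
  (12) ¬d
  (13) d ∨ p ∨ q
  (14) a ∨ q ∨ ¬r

a = False; r = False; d = False; p = False; q = True

Unit clause (q) forces q = True.
Unit clause (¬d) forces d = False.
In (¬q ∨ ¬r) only ¬r is left, so r = False.
In (¬a ∨ d) only ¬a is left, so a = False.
In (a ∨ ¬p ∨ ¬q) only ¬p is left, so p = False.
All clauses satisfied.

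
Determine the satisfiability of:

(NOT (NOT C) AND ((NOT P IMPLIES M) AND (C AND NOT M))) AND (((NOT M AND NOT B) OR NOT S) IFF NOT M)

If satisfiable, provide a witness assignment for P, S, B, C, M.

P: True, S: True, B: False, C: True, M: False

  NOT (NOT C) AND ((NOT P IMPLIES M) AND (C AND NOT M)) = True
    NOT (NOT C) = True
      NOT C = False
    (NOT P IMPLIES M) AND (C AND NOT M) = True
      NOT P IMPLIES M = True
        NOT P = False
      C AND NOT M = True
        NOT M = True
  ((NOT M AND NOT B) OR NOT S) IFF NOT M = True
    (NOT M AND NOT B) OR NOT S = True
      NOT M AND NOT B = True
        NOT M = True
        NOT B = True
      NOT S = False
    NOT M = True
Both conjuncts True, so the formula holds.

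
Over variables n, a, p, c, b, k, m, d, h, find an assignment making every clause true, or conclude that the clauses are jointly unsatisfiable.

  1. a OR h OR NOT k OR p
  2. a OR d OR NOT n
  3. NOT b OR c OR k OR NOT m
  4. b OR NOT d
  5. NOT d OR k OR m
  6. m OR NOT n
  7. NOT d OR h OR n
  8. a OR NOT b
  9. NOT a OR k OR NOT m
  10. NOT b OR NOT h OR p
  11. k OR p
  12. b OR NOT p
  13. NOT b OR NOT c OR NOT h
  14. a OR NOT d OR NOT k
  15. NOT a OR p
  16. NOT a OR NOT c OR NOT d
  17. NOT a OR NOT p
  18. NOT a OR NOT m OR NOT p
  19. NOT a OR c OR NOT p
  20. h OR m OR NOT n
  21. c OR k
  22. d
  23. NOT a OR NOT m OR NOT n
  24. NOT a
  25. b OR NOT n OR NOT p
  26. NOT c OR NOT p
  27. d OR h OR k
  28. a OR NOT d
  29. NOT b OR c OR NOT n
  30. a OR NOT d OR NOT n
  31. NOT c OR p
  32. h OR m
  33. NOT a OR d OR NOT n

The formula is unsatisfiable.

Case a = True:
  Clause (NOT a) is falsified — contradiction.
Case a = False:
  (a OR NOT b) forces b = False.
  (b OR NOT d) forces d = False.
  Clause (d) is falsified — contradiction.
Both cases fail, so the formula is unsatisfiable.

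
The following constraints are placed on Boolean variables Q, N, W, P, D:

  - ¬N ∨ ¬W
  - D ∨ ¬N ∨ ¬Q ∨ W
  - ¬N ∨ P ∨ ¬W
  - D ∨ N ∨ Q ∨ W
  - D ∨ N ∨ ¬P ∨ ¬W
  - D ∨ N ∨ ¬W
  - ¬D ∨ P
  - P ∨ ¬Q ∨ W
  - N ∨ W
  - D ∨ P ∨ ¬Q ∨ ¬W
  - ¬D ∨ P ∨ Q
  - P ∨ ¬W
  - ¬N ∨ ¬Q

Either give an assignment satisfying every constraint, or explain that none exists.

Q = False, N = True, W = False, P = False, D = False

Set Q = False.
Set N = True.
  then (¬N ∨ ¬W) forces W = False.
Set P = False.
  then (¬D ∨ P) forces D = False.
All clauses satisfied.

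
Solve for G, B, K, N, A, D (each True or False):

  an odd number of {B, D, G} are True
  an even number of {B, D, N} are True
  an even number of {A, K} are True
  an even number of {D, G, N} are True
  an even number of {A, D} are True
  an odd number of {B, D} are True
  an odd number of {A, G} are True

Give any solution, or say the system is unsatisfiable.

G: False; B: False; K: True; N: True; A: True; D: True

{B, D, G}: 1 true → odd ✓
{B, D, N}: 2 true → even ✓
{A, K}: 2 true → even ✓
{D, G, N}: 2 true → even ✓
{A, D}: 2 true → even ✓
{B, D}: 1 true → odd ✓
{A, G}: 1 true → odd ✓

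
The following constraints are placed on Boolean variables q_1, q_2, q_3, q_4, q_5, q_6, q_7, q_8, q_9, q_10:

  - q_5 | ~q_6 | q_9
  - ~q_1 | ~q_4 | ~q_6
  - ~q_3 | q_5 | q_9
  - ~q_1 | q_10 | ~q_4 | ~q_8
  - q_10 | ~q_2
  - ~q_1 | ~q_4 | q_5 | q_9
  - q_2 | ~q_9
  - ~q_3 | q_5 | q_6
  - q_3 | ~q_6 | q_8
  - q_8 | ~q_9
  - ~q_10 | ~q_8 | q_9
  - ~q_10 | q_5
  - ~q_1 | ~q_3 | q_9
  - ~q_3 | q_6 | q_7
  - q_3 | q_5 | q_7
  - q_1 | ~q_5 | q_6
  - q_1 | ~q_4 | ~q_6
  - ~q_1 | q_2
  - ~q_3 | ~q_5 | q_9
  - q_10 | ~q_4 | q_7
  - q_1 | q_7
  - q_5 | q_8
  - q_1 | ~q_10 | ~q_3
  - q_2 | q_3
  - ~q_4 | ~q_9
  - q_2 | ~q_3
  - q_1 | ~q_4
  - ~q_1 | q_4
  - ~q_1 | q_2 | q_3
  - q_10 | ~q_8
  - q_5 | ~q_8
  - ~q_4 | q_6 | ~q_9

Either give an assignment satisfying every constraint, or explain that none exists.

Set q_1 = False.
  then (q_1 | q_7) forces q_7 = True.
  then (q_1 | ~q_4) forces q_4 = False.
Try q_2 = False:
  (q_2 | ~q_9) forces q_9 = False.
  (q_2 | q_3) forces q_3 = True.
  clause (q_2 | ~q_3) is falsified — backtrack.
So q_2 = True.
  then (q_10 | ~q_2) forces q_10 = True.
  then (~q_10 | q_5) forces q_5 = True.
  then (q_1 | ~q_5 | q_6) forces q_6 = True.
  then (q_1 | ~q_10 | ~q_3) forces q_3 = False.
  then (q_3 | ~q_6 | q_8) forces q_8 = True.
  then (~q_10 | ~q_8 | q_9) forces q_9 = True.
All clauses satisfied.

q_1 = False, q_2 = True, q_3 = False, q_4 = False, q_5 = True, q_6 = True, q_7 = True, q_8 = True, q_9 = True, q_10 = True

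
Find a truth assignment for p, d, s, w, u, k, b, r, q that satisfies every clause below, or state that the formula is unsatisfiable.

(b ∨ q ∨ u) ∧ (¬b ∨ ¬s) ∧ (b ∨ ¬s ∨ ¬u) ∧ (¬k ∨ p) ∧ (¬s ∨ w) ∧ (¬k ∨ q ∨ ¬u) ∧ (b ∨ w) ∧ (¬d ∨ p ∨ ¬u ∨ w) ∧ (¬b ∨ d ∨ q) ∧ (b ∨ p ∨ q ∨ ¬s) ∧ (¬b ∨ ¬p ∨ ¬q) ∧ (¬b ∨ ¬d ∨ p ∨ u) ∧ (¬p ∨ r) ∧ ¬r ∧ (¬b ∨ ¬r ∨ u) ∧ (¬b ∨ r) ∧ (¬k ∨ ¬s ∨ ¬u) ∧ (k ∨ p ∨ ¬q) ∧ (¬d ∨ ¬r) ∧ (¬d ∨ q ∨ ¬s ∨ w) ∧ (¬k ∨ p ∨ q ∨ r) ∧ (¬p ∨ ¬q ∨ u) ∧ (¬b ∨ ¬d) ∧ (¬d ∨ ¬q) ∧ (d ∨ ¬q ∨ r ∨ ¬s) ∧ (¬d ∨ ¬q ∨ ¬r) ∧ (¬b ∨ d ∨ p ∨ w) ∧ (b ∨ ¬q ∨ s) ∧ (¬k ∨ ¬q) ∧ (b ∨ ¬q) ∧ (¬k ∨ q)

p: False; d: False; s: False; w: True; u: True; k: False; b: False; r: False; q: False

Unit clause (¬r) forces r = False.
In (¬b ∨ r) only ¬b is left, so b = False.
In (b ∨ ¬q) only ¬q is left, so q = False.
In (¬k ∨ q) only ¬k is left, so k = False.
In (b ∨ q ∨ u) only u is left, so u = True.
In (b ∨ ¬s ∨ ¬u) only ¬s is left, so s = False.
In (b ∨ w) only w is left, so w = True.
In (¬p ∨ r) only ¬p is left, so p = False.
Set d = False.
All clauses satisfied.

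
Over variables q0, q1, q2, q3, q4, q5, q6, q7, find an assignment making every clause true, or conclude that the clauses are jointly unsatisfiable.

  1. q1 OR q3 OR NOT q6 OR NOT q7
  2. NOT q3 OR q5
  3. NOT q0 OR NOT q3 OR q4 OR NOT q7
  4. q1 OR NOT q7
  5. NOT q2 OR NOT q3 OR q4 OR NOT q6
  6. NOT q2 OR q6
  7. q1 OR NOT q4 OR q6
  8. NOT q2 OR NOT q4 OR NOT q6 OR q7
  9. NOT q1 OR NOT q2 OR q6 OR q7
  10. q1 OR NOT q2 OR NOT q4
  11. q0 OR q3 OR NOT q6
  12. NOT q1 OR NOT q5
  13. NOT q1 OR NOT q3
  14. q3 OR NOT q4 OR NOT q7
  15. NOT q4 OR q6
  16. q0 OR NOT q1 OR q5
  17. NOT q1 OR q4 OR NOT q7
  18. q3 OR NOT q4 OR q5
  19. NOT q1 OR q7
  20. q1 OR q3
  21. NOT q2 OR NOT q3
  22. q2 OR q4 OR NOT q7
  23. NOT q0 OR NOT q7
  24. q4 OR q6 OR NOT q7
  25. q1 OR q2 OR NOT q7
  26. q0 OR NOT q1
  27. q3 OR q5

q0 = False, q1 = False, q2 = False, q3 = True, q4 = False, q5 = True, q6 = False, q7 = False

Set q0 = False.
  then (q0 OR NOT q1) forces q1 = False.
  then (q1 OR NOT q7) forces q7 = False.
  then (q1 OR q3) forces q3 = True.
  then (NOT q2 OR NOT q3) forces q2 = False.
  then (NOT q3 OR q5) forces q5 = True.
Set q4 = False.
Set q6 = False.
All clauses satisfied.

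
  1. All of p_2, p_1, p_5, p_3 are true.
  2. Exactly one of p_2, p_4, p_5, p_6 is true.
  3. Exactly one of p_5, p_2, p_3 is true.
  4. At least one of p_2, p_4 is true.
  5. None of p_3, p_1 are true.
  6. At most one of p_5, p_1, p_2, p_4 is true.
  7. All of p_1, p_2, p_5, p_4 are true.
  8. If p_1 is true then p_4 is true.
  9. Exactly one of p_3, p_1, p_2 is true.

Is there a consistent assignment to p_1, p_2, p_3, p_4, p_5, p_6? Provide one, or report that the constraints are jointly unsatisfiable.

Case p_1 = True:
  Constraint (5) is violated (p_1=T) — contradiction.
Case p_1 = False:
  Constraint (1) is violated (p_1=F) — contradiction.
Both cases fail — unsatisfiable.

No satisfying assignment exists.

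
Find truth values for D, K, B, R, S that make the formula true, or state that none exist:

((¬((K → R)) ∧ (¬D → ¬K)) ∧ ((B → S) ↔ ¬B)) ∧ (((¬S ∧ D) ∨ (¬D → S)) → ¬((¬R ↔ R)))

D: True, K: True, B: False, R: False, S: True

  (¬((K → R)) ∧ (¬D → ¬K)) ∧ ((B → S) ↔ ¬B) = True
    ¬((K → R)) ∧ (¬D → ¬K) = True
      ¬((K → R)) = True
        K → R = False
      ¬D → ¬K = True
        ¬D = False
        ¬K = False
    (B → S) ↔ ¬B = True
      B → S = True
      ¬B = True
  ((¬S ∧ D) ∨ (¬D → S)) → ¬((¬R ↔ R)) = True
    (¬S ∧ D) ∨ (¬D → S) = True
      ¬S ∧ D = False
        ¬S = False
      ¬D → S = True
        ¬D = False
    ¬((¬R ↔ R)) = True
      ¬R ↔ R = False
        ¬R = True
Both conjuncts True, so the formula holds.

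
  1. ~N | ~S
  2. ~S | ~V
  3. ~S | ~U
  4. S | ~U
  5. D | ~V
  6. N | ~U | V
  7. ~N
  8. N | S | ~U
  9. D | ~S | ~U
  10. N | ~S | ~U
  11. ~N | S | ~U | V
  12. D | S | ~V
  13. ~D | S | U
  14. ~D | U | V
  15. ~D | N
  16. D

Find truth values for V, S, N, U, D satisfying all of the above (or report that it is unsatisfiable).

Case N = True:
  Clause (~N) is falsified — contradiction.
Case N = False:
  (~D | N) forces D = False.
  Clause (D) is falsified — contradiction.
Both cases fail, so the formula is unsatisfiable.

No satisfying assignment exists.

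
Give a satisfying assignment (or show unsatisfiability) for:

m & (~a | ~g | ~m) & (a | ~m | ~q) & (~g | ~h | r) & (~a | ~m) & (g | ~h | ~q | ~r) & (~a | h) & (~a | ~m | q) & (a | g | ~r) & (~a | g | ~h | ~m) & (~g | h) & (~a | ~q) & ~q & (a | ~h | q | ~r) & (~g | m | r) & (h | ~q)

h=T, m=T, q=F, a=F, g=F, r=F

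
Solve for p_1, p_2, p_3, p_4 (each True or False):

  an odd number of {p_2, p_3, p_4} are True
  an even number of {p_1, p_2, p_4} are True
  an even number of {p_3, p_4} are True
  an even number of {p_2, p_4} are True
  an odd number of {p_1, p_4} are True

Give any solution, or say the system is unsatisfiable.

p_1 = False, p_2 = True, p_3 = True, p_4 = True

{p_2, p_3, p_4}: 3 true → odd ✓
{p_1, p_2, p_4}: 2 true → even ✓
{p_3, p_4}: 2 true → even ✓
{p_2, p_4}: 2 true → even ✓
{p_1, p_4}: 1 true → odd ✓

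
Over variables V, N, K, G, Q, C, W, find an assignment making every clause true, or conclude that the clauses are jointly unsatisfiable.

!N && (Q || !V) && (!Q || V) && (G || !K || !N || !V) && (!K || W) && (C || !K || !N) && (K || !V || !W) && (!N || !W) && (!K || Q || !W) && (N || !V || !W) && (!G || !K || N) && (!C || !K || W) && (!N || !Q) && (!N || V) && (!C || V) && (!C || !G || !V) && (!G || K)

V = True, N = False, K = False, G = False, Q = True, C = True, W = False

Unit clause (!N) forces N = False.
Set V = True.
  then (Q || !V) forces Q = True.
  then (N || !V || !W) forces W = False.
  then (!K || W) forces K = False.
  then (!G || K) forces G = False.
Set C = True.
All clauses satisfied.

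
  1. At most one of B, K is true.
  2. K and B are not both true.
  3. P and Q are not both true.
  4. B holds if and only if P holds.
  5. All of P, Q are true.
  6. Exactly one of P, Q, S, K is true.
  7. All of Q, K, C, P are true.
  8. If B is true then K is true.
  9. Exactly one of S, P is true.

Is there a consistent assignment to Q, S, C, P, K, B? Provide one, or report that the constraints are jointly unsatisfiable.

Unsatisfiable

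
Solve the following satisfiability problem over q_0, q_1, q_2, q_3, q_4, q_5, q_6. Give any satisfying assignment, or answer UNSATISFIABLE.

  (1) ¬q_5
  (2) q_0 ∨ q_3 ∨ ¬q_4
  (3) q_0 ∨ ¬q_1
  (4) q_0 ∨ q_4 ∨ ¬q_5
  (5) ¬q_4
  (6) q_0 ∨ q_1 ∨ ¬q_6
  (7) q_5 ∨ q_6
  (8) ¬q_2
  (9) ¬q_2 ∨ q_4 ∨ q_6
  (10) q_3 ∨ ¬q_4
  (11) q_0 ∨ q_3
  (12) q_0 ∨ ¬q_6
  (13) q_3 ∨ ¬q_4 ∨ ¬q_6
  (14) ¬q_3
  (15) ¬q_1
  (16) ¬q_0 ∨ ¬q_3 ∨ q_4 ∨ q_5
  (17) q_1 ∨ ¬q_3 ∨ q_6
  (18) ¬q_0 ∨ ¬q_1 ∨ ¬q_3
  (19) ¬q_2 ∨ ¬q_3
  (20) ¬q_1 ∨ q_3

Unit clause (¬q_5) forces q_5 = False.
Unit clause (¬q_4) forces q_4 = False.
In (q_5 ∨ q_6) only q_6 is left, so q_6 = True.
Unit clause (¬q_2) forces q_2 = False.
In (q_0 ∨ ¬q_6) only q_0 is left, so q_0 = True.
Unit clause (¬q_3) forces q_3 = False.
Unit clause (¬q_1) forces q_1 = False.
All clauses satisfied.

q_0: True, q_1: False, q_2: False, q_3: False, q_4: False, q_5: False, q_6: True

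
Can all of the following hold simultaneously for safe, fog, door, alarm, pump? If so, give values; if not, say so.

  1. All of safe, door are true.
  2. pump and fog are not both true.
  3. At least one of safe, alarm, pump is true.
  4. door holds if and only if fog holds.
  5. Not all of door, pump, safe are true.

safe = True, fog = True, door = True, alarm = False, pump = False

  (1) {safe, door}: all 2 true ✓
  (2) pump=F, fog=T — not both ✓
  (3) {safe, alarm, pump}: 1 true — at least one ✓
  (4) door=T, fog=T — same ✓
  (5) {door, pump, safe}: 2/3 true — not all ✓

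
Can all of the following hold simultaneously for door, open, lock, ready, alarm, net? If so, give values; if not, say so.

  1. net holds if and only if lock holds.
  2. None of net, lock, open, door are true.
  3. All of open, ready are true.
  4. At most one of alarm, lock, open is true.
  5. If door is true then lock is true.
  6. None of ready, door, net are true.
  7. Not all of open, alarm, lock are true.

Unsatisfiable — no assignment works.

Case open = True:
  Constraint (2) is violated (open=T) — contradiction.
Case open = False:
  Constraint (3) is violated (open=F) — contradiction.
Both cases fail — unsatisfiable.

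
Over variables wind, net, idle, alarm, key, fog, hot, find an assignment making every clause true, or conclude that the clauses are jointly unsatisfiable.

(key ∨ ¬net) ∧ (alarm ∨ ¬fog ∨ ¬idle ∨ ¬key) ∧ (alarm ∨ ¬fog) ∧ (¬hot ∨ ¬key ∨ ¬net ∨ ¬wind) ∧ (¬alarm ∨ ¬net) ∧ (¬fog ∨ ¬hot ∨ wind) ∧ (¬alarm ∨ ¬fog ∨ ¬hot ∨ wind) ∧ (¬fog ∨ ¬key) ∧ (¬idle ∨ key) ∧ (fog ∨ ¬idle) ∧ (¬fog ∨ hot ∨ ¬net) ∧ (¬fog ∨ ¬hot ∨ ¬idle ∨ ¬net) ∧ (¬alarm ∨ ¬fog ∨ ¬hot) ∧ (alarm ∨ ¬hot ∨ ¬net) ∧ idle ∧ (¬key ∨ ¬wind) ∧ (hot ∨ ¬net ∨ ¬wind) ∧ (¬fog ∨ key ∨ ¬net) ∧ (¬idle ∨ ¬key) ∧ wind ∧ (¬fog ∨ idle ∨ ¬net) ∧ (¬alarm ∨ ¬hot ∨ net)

The formula is unsatisfiable.

Case idle = True:
  (¬idle ∨ key) forces key = True.
  Clause (¬idle ∨ ¬key) is falsified — contradiction.
Case idle = False:
  Clause (idle) is falsified — contradiction.
Both cases fail, so the formula is unsatisfiable.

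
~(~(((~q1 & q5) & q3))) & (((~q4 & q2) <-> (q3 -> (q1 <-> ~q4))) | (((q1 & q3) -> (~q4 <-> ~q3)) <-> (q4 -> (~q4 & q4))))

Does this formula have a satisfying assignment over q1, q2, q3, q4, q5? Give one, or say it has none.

q1: False, q2: False, q3: True, q4: False, q5: True

  ~(~(((~q1 & q5) & q3))) = True
    ~(((~q1 & q5) & q3)) = False
      (~q1 & q5) & q3 = True
        ~q1 & q5 = True
          ~q1 = True
  ((~q4 & q2) <-> (q3 -> (q1 <-> ~q4))) | (((q1 & q3) -> (~q4 <-> ~q3)) <-> (q4 -> (~q4 & q4))) = True
    (~q4 & q2) <-> (q3 -> (q1 <-> ~q4)) = True
      ~q4 & q2 = False
        ~q4 = True
      q3 -> (q1 <-> ~q4) = False
        q1 <-> ~q4 = False
          ~q4 = True
    ((q1 & q3) -> (~q4 <-> ~q3)) <-> (q4 -> (~q4 & q4)) = True
      (q1 & q3) -> (~q4 <-> ~q3) = True
        q1 & q3 = False
        ~q4 <-> ~q3 = False
          ~q4 = True
          ~q3 = False
      q4 -> (~q4 & q4) = True
        ~q4 & q4 = False
          ~q4 = True
Both conjuncts True, so the formula holds.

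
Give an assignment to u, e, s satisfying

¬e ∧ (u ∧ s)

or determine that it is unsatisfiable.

u: True; e: False; s: True

  ¬e = True
  u ∧ s = True
Both conjuncts True, so the formula holds.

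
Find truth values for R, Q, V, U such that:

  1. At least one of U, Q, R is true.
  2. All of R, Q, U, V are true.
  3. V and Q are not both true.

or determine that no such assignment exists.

Case V = True:
  (2) forces R = True.
  (2) forces Q = True.
  Constraint (3) is violated (V=T, Q=T) — contradiction.
Case V = False:
  Constraint (2) is violated (V=F) — contradiction.
Both cases fail — unsatisfiable.

No satisfying assignment exists.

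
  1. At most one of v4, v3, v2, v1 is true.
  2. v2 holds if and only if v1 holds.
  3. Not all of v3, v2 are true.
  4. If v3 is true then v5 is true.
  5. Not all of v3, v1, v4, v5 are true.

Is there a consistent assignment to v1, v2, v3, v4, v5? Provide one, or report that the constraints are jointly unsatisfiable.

v1 = False; v2 = False; v3 = False; v4 = False; v5 = True

  (1) {v4, v3, v2, v1}: 0 true — at most one ✓
  (2) v2=F, v1=F — same ✓
  (3) {v3, v2}: 0/2 true — not all ✓
  (4) v3=F ⇒ v5: vacuous ✓
  (5) {v3, v1, v4, v5}: 1/4 true — not all ✓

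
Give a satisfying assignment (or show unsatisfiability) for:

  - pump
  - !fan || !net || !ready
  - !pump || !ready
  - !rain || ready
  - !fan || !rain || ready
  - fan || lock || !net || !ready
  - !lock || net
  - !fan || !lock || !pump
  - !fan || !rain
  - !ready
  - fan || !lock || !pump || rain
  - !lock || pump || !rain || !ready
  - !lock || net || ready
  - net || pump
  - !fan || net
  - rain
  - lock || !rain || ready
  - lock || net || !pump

Unsatisfiable — no assignment works.

Case pump = True:
  (!pump || !ready) forces ready = False.
  (!rain || ready) forces rain = False.
  Clause (rain) is falsified — contradiction.
Case pump = False:
  Clause (pump) is falsified — contradiction.
Both cases fail, so the formula is unsatisfiable.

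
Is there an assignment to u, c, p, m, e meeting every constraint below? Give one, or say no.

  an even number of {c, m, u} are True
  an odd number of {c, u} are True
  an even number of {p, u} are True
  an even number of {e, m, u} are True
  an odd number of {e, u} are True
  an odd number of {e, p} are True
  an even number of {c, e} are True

u = True; c = False; p = True; m = True; e = False

{c, m, u}: 2 true → even ✓
{c, u}: 1 true → odd ✓
{p, u}: 2 true → even ✓
{e, m, u}: 2 true → even ✓
{e, u}: 1 true → odd ✓
{e, p}: 1 true → odd ✓
{c, e}: 0 true → even ✓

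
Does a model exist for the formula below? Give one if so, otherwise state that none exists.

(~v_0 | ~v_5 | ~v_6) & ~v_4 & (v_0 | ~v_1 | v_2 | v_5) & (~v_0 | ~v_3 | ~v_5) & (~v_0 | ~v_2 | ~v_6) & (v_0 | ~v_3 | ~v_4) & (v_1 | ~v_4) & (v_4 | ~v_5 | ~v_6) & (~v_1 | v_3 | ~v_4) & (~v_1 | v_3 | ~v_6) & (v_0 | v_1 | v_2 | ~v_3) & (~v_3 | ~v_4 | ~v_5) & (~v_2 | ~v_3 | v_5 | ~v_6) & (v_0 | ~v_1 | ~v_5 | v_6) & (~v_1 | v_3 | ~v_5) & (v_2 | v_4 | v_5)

Unit clause (~v_4) forces v_4 = False.
Set v_0 = True.
Set v_1 = False.
Set v_2 = True.
  then (~v_0 | ~v_2 | ~v_6) forces v_6 = False.
Set v_3 = True.
  then (~v_0 | ~v_3 | ~v_5) forces v_5 = False.
All clauses satisfied.

v_0: True, v_1: False, v_2: True, v_3: True, v_4: False, v_5: False, v_6: False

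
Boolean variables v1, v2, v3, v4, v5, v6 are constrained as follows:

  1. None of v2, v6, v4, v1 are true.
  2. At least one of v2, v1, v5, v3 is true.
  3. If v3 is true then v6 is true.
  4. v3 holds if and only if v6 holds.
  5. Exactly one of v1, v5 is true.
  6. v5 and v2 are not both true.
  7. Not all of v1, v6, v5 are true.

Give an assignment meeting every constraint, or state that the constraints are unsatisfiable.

v1 = False, v2 = False, v3 = False, v4 = False, v5 = True, v6 = False

  (1) {v2, v6, v4, v1}: 0 true — none ✓
  (2) {v2, v1, v5, v3}: 1 true — at least one ✓
  (3) v3=F ⇒ v6: vacuous ✓
  (4) v3=F, v6=F — same ✓
  (5) {v1, v5}: 1 true — exactly one ✓
  (6) v5=T, v2=F — not both ✓
  (7) {v1, v6, v5}: 1/3 true — not all ✓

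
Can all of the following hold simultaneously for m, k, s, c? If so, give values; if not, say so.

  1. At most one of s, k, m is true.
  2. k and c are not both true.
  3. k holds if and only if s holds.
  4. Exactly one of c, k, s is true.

m = True; k = False; s = False; c = True

  (1) {s, k, m}: 1 true — at most one ✓
  (2) k=F, c=T — not both ✓
  (3) k=F, s=F — same ✓
  (4) {c, k, s}: 1 true — exactly one ✓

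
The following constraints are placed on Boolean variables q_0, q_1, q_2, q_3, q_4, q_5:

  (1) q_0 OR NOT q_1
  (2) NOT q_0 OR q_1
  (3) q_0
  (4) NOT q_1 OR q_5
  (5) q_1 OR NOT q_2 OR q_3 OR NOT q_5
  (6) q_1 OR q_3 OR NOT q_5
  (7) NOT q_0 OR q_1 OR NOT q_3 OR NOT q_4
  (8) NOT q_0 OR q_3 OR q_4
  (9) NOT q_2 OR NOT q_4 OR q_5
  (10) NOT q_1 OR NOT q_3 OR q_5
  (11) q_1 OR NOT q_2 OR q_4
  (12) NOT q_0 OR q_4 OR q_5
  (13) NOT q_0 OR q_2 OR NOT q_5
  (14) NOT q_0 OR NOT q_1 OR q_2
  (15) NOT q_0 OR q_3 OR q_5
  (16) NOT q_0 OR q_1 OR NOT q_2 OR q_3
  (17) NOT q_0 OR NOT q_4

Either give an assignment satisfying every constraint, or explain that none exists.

Unit clause (q_0) forces q_0 = True.
In (NOT q_0 OR NOT q_4) only NOT q_4 is left, so q_4 = False.
In (NOT q_0 OR q_1) only q_1 is left, so q_1 = True.
In (NOT q_1 OR q_5) only q_5 is left, so q_5 = True.
In (NOT q_0 OR q_3 OR q_4) only q_3 is left, so q_3 = True.
In (NOT q_0 OR q_2 OR NOT q_5) only q_2 is left, so q_2 = True.
All clauses satisfied.

q_0=T; q_1=T; q_2=T; q_3=T; q_4=F; q_5=T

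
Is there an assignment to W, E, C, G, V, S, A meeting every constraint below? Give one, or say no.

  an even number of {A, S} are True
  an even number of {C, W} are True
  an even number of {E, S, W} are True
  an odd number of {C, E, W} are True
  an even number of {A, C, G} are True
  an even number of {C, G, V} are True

W: True, E: True, C: True, G: True, V: False, S: False, A: False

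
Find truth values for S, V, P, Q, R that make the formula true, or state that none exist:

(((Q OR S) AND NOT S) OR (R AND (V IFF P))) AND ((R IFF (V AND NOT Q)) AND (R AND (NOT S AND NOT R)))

UNSATISFIABLE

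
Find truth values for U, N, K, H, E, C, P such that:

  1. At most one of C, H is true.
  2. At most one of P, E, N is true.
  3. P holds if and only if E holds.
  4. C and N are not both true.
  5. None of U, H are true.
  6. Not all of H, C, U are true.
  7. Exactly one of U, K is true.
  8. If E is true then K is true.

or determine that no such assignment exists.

U=F, N=F, K=T, H=F, E=F, C=F, P=F

  (1) {C, H}: 0 true — at most one ✓
  (2) {P, E, N}: 0 true — at most one ✓
  (3) P=F, E=F — same ✓
  (4) C=F, N=F — not both ✓
  (5) {U, H}: 0 true — none ✓
  (6) {H, C, U}: 0/3 true — not all ✓
  (7) {U, K}: 1 true — exactly one ✓
  (8) E=F ⇒ K: vacuous ✓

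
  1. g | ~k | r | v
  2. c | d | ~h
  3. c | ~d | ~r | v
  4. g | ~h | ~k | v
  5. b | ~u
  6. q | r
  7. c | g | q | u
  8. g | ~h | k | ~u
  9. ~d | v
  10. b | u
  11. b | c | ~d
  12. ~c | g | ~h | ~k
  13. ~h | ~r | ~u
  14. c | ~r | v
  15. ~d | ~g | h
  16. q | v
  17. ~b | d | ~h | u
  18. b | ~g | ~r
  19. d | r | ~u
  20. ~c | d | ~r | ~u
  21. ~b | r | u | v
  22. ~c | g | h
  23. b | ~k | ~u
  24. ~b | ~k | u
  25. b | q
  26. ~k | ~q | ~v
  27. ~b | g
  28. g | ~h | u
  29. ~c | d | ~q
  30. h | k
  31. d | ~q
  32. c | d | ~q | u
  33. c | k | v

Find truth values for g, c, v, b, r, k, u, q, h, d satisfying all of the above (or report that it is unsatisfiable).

g: True; c: False; v: True; b: True; r: False; k: False; u: True; q: True; h: True; d: True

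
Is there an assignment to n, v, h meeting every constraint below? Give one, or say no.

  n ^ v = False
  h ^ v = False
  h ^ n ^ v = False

n: False, v: False, h: False

n ^ v = F ^ F = False ✓
h ^ v = F ^ F = False ✓
h ^ n ^ v = F ^ F ^ F = False ✓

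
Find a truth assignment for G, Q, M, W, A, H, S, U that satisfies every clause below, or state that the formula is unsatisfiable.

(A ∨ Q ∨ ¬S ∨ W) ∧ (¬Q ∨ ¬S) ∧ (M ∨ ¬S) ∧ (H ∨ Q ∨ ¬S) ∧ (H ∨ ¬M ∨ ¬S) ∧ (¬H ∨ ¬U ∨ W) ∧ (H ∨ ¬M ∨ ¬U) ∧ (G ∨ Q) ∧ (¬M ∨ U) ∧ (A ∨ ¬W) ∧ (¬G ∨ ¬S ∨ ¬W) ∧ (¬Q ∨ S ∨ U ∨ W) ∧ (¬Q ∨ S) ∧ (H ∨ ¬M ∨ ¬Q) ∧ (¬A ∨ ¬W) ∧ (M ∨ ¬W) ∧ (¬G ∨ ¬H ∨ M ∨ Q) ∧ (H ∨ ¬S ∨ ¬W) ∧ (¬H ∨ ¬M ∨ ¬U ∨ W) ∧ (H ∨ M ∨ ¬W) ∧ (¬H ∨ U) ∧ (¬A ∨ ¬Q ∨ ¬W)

G = True; Q = False; M = False; W = False; A = False; H = False; S = False; U = False

Try G = False:
  (G ∨ Q) forces Q = True.
  (¬Q ∨ ¬S) forces S = False.
  clause (¬Q ∨ S) is falsified — backtrack.
So G = True.
Set Q = False.
Try M = True:
  (¬M ∨ U) forces U = True.
  (H ∨ ¬M ∨ ¬U) forces H = True.
  (¬H ∨ ¬U ∨ W) forces W = True.
  (A ∨ ¬W) forces A = True.
  clause (¬A ∨ ¬W) is falsified — backtrack.
So M = False.
  then (M ∨ ¬S) forces S = False.
  then (M ∨ ¬W) forces W = False.
  then (¬G ∨ ¬H ∨ M ∨ Q) forces H = False.
Set A = False.
Set U = False.
All clauses satisfied.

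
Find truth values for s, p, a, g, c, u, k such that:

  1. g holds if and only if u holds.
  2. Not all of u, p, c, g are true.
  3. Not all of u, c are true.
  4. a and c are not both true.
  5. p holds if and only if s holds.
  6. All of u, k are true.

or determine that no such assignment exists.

s: True, p: True, a: True, g: True, c: False, u: True, k: True

  (1) g=T, u=T — same ✓
  (2) {u, p, c, g}: 3/4 true — not all ✓
  (3) {u, c}: 1/2 true — not all ✓
  (4) a=T, c=F — not both ✓
  (5) p=T, s=T — same ✓
  (6) {u, k}: all 2 true ✓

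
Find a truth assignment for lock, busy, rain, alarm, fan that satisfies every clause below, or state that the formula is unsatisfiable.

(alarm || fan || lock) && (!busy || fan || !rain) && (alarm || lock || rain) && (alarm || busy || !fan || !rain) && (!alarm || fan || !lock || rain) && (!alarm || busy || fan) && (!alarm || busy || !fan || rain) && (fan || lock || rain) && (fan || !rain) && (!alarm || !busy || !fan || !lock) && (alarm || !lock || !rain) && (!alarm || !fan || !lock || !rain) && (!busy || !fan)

Set lock = True.
Set busy = True.
  then (!busy || !fan) forces fan = False.
  then (!busy || fan || !rain) forces rain = False.
  then (!alarm || fan || !lock || rain) forces alarm = False.
All clauses satisfied.

lock=T; busy=T; rain=F; alarm=F; fan=F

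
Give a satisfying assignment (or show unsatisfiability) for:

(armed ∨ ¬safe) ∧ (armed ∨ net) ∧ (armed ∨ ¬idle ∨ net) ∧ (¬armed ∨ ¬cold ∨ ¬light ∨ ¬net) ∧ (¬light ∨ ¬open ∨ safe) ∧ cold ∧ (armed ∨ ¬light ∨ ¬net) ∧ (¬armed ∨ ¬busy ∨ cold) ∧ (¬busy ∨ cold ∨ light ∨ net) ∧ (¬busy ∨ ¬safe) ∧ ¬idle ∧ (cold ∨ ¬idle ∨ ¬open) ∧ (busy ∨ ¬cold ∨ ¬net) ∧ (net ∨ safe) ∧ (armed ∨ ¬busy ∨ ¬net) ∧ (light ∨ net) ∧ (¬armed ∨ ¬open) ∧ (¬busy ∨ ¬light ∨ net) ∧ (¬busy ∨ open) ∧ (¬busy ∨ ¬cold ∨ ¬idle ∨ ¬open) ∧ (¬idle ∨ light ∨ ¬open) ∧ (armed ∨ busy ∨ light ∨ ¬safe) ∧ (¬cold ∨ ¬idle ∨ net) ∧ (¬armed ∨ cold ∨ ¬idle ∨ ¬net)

armed=T, open=F, safe=T, net=F, light=T, cold=T, busy=F, idle=F

Unit clause (cold) forces cold = True.
Unit clause (¬idle) forces idle = False.
Try armed = False:
  (armed ∨ ¬safe) forces safe = False.
  (armed ∨ net) forces net = True.
  (armed ∨ ¬light ∨ ¬net) forces light = False.
  (busy ∨ ¬cold ∨ ¬net) forces busy = True.
  clause (armed ∨ ¬busy ∨ ¬net) is falsified — backtrack.
So armed = True.
  then (¬armed ∨ ¬open) forces open = False.
  then (¬busy ∨ open) forces busy = False.
  then (busy ∨ ¬cold ∨ ¬net) forces net = False.
  then (net ∨ safe) forces safe = True.
  then (light ∨ net) forces light = True.
All clauses satisfied.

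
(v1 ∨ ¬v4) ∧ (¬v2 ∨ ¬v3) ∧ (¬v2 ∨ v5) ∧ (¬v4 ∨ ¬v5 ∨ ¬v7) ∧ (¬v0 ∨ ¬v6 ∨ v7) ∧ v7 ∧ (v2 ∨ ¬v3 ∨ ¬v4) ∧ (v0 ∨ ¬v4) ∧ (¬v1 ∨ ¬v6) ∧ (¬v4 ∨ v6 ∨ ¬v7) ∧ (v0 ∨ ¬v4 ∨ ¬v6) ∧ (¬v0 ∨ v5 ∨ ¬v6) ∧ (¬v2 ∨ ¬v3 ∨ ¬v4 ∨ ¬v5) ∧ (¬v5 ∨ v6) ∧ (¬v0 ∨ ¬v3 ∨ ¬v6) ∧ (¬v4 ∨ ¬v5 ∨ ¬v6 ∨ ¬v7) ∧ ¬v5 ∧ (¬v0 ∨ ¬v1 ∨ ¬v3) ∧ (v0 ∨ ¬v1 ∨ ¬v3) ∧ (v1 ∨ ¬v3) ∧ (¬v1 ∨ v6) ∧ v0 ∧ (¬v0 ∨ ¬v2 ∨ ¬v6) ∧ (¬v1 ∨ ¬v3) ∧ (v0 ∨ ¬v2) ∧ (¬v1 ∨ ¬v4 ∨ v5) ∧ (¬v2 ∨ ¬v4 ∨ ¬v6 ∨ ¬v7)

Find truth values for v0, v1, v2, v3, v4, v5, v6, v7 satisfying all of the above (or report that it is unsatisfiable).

Unit clause (v7) forces v7 = True.
Unit clause (¬v5) forces v5 = False.
Unit clause (v0) forces v0 = True.
In (¬v2 ∨ v5) only ¬v2 is left, so v2 = False.
In (¬v0 ∨ v5 ∨ ¬v6) only ¬v6 is left, so v6 = False.
In (¬v1 ∨ v6) only ¬v1 is left, so v1 = False.
In (v1 ∨ ¬v4) only ¬v4 is left, so v4 = False.
In (v1 ∨ ¬v3) only ¬v3 is left, so v3 = False.
All clauses satisfied.

v0=T, v1=F, v2=F, v3=F, v4=F, v5=F, v6=F, v7=T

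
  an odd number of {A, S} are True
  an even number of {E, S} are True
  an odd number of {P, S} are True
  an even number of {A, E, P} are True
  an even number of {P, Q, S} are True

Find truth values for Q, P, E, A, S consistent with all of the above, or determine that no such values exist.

Q = True; P = True; E = False; A = True; S = False

{A, S}: 1 true → odd ✓
{E, S}: 0 true → even ✓
{P, S}: 1 true → odd ✓
{A, E, P}: 2 true → even ✓
{P, Q, S}: 2 true → even ✓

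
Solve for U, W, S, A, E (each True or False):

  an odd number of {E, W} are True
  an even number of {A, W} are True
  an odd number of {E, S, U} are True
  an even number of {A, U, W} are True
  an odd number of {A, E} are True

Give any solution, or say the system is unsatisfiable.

U=F; W=T; S=T; A=T; E=F

{E, W}: 1 true → odd ✓
{A, W}: 2 true → even ✓
{E, S, U}: 1 true → odd ✓
{A, U, W}: 2 true → even ✓
{A, E}: 1 true → odd ✓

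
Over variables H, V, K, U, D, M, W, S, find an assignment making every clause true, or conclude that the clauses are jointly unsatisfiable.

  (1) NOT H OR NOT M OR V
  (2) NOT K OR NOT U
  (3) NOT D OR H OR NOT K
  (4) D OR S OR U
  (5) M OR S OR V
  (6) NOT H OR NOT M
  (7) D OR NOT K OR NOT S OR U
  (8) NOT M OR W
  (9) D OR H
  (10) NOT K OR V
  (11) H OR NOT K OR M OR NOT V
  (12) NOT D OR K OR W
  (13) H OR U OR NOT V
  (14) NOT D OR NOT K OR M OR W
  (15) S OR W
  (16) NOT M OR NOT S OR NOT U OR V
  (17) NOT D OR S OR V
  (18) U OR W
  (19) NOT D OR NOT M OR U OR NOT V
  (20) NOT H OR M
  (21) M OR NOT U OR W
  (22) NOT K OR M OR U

Try H = True:
  (NOT H OR NOT M) forces M = False.
  clause (NOT H OR M) is falsified — backtrack.
So H = False.
  then (D OR H) forces D = True.
  then (NOT D OR H OR NOT K) forces K = False.
  then (NOT D OR K OR W) forces W = True.
Set V = True.
  then (H OR U OR NOT V) forces U = True.
Set M = False.
Set S = True.
All clauses satisfied.

H = False, V = True, K = False, U = True, D = True, M = False, W = True, S = True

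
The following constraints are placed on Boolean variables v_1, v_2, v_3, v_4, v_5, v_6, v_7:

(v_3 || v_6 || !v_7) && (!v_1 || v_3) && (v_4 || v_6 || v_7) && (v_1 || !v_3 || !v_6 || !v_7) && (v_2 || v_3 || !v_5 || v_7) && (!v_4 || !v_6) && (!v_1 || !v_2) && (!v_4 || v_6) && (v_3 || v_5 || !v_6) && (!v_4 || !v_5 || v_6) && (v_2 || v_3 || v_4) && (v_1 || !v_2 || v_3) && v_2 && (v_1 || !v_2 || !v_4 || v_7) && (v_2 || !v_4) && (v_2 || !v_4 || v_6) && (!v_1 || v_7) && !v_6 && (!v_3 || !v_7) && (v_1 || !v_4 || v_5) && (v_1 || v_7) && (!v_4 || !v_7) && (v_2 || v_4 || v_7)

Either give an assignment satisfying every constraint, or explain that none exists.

Unsatisfiable — no assignment works.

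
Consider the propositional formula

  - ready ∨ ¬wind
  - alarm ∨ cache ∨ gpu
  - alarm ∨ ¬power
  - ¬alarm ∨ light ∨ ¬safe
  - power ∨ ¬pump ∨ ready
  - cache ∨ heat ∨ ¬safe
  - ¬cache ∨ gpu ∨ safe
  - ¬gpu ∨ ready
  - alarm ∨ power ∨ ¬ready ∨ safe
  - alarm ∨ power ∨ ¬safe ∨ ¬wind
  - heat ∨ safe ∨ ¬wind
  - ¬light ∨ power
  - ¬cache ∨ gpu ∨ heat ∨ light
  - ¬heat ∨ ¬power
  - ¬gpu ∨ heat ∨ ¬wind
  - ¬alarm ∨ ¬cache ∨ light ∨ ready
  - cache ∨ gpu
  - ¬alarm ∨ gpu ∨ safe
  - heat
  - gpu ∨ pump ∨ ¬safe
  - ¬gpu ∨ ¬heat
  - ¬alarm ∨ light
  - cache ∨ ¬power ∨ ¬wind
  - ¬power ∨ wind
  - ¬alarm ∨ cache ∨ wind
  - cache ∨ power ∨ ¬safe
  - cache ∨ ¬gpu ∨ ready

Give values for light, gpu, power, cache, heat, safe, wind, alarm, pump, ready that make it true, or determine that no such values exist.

light = False; gpu = False; power = False; cache = True; heat = True; safe = True; wind = False; alarm = False; pump = True; ready = True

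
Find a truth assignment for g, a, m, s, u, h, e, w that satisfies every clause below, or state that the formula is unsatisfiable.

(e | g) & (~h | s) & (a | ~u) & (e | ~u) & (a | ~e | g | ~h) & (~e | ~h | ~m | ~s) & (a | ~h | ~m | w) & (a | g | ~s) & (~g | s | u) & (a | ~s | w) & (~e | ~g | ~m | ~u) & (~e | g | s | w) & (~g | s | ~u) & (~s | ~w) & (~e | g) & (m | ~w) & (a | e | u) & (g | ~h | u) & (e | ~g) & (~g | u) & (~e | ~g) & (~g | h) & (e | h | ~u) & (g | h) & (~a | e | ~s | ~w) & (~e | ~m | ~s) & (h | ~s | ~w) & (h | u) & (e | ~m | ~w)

The formula is unsatisfiable.

Case g = True:
  (e | ~g) forces e = True.
  Clause (~e | ~g) is falsified — contradiction.
Case g = False:
  (e | g) forces e = True.
  Clause (~e | g) is falsified — contradiction.
Both cases fail, so the formula is unsatisfiable.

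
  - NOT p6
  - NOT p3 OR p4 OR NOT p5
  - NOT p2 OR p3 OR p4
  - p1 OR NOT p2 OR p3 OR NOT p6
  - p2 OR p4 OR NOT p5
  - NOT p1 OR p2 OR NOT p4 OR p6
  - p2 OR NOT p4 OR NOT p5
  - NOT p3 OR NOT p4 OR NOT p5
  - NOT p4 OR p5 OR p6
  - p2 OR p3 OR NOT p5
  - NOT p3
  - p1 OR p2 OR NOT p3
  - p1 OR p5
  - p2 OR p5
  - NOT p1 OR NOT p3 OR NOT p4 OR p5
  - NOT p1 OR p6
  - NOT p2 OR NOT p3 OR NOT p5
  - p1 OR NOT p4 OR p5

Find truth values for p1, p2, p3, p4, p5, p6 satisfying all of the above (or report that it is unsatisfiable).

p1 = False, p2 = True, p3 = False, p4 = True, p5 = True, p6 = False

Unit clause (NOT p6) forces p6 = False.
Unit clause (NOT p3) forces p3 = False.
In (NOT p1 OR p6) only NOT p1 is left, so p1 = False.
In (p1 OR p5) only p5 is left, so p5 = True.
In (p2 OR p3 OR NOT p5) only p2 is left, so p2 = True.
In (NOT p2 OR p3 OR p4) only p4 is left, so p4 = True.
All clauses satisfied.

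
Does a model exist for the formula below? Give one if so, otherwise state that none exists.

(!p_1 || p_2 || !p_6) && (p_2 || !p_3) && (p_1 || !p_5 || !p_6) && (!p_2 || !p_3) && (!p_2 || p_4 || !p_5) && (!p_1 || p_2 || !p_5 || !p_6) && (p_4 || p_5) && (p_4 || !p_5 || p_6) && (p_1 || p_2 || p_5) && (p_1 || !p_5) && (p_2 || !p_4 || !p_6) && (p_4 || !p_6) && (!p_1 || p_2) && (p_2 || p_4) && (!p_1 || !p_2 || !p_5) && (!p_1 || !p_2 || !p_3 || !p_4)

Set p_1 = True.
  then (!p_1 || p_2) forces p_2 = True.
  then (!p_1 || !p_2 || !p_5) forces p_5 = False.
  then (!p_2 || !p_3) forces p_3 = False.
  then (p_4 || p_5) forces p_4 = True.
Set p_6 = False.
All clauses satisfied.

p_1 = True, p_2 = True, p_3 = False, p_4 = True, p_5 = False, p_6 = False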